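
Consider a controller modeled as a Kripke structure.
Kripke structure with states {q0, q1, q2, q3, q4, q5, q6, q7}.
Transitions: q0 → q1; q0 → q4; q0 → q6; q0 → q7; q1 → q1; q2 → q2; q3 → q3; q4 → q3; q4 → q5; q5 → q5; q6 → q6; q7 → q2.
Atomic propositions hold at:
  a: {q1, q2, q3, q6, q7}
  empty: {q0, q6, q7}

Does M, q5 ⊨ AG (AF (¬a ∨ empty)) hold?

Sat(¬a) = {q0, q4, q5}
Sat(¬a ∨ empty) = {q0, q4, q5, q6, q7}
AF (¬a ∨ empty): least fixpoint, start Z0 = {q0, q4, q5, q6, q7}, add states with every successor in Z. Already a fixed point.
Sat(AF (¬a ∨ empty)) = {q0, q4, q5, q6, q7}
AG (AF (¬a ∨ empty)): greatest fixpoint, start Z0 = {q0, q4, q5, q6, q7}, keep only states in Sat with every successor in Z. Z1 = {q5, q6}; fixed.
Sat(AG (AF (¬a ∨ empty))) = {q5, q6}
q5 ∈ Sat(AG (AF (¬a ∨ empty))) = {q5, q6}, so the formula holds at q5.

Yes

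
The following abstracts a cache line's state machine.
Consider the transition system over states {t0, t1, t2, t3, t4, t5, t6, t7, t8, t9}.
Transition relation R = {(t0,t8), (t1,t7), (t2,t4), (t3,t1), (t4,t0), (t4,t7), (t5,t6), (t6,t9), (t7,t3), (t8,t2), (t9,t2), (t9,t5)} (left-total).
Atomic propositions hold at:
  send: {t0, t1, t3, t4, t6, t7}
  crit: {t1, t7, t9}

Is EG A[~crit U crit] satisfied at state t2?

No

Sat(~crit) = {t0, t2, t3, t4, t5, t6, t8}
A[~crit U crit]: least fixpoint, start Z0 = Sat(crit) = {t1, t7, t9}, add states in Sat(~crit) with every successor in Z. Z1 = {t1, t3, t6, t7, t9}; Z2 = {t1, t3, t5, t6, t7, t9}; fixed.
Sat(A[~crit U crit]) = {t1, t3, t5, t6, t7, t9}
EG A[~crit U crit]: greatest fixpoint, start Z0 = {t1, t3, t5, t6, t7, t9}, keep only states in Sat with some successor in Z. Already a fixed point.
Sat(EG A[~crit U crit]) = {t1, t3, t5, t6, t7, t9}
t2 ∉ Sat(EG A[~crit U crit]) = {t1, t3, t5, t6, t7, t9}, so the formula does not hold at t2.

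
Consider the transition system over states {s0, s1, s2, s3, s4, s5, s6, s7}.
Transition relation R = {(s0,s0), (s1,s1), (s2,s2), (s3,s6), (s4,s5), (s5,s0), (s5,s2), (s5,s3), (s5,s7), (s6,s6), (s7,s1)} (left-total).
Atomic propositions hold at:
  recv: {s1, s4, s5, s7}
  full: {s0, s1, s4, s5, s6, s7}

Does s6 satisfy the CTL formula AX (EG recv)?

No

EG recv: greatest fixpoint, start Z0 = {s1, s4, s5, s7}, keep only states in Sat with some successor in Z. Already a fixed point.
Sat(EG recv) = {s1, s4, s5, s7}
Sat(AX (EG recv)) = {s : every successor in {s1, s4, s5, s7}} = {s1, s4, s7}
s6 ∉ Sat(AX (EG recv)) = {s1, s4, s7}, so the formula does not hold at s6.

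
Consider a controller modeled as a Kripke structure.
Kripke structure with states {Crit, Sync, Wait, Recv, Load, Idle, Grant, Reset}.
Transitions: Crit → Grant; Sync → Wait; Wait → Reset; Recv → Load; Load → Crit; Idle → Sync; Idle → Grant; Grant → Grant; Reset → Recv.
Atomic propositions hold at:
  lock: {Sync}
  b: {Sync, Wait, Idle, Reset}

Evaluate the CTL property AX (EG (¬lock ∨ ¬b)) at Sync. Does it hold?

Sat(¬lock) = {Crit, Wait, Recv, Load, Idle, Grant, Reset}
Sat(¬b) = {Crit, Recv, Load, Grant}
Sat(¬lock ∨ ¬b) = {Crit, Wait, Recv, Load, Idle, Grant, Reset}
EG (¬lock ∨ ¬b): greatest fixpoint, start Z0 = {Crit, Wait, Recv, Load, Idle, Grant, Reset}, keep only states in Sat with some successor in Z. Already a fixed point.
Sat(EG (¬lock ∨ ¬b)) = {Crit, Wait, Recv, Load, Idle, Grant, Reset}
Sat(AX (EG (¬lock ∨ ¬b))) = {s : every successor in {Crit, Wait, Recv, Load, Idle, Grant, Reset}} = {Crit, Sync, Wait, Recv, Load, Grant, Reset}
Sync ∈ Sat(AX (EG (¬lock ∨ ¬b))) = {Crit, Sync, Wait, Recv, Load, Grant, Reset}, so the formula holds at Sync.

Yes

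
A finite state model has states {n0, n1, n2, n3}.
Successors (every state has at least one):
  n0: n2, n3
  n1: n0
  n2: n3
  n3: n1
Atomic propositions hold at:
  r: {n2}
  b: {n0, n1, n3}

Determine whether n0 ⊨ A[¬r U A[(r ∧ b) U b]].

Sat(¬r) = {n0, n1, n3}
Sat(r ∧ b) = ∅
A[(r ∧ b) U b]: least fixpoint, start Z0 = Sat(b) = {n0, n1, n3}, add states in Sat(r ∧ b) with every successor in Z. Already a fixed point.
Sat(A[(r ∧ b) U b]) = {n0, n1, n3}
A[¬r U A[(r ∧ b) U b]]: least fixpoint, start Z0 = Sat(A[(r ∧ b) U b]) = {n0, n1, n3}, add states in Sat(¬r) with every successor in Z. Already a fixed point.
Sat(A[¬r U A[(r ∧ b) U b]]) = {n0, n1, n3}
n0 ∈ Sat(A[¬r U A[(r ∧ b) U b]]) = {n0, n1, n3}, so the formula holds at n0.

Yes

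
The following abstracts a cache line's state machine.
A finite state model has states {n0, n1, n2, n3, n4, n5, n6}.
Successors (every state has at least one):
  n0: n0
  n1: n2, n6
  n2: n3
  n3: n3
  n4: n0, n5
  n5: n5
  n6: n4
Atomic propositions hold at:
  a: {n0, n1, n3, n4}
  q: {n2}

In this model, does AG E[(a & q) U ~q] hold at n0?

Sat(a & q) = ∅
Sat(~q) = {n0, n1, n3, n4, n5, n6}
E[(a & q) U ~q]: least fixpoint, start Z0 = Sat(~q) = {n0, n1, n3, n4, n5, n6}, add states in Sat(a & q) with some successor in Z. Already a fixed point.
Sat(E[(a & q) U ~q]) = {n0, n1, n3, n4, n5, n6}
AG E[(a & q) U ~q]: greatest fixpoint, start Z0 = {n0, n1, n3, n4, n5, n6}, keep only states in Sat with every successor in Z. Z1 = {n0, n3, n4, n5, n6}; fixed.
Sat(AG E[(a & q) U ~q]) = {n0, n3, n4, n5, n6}
n0 ∈ Sat(AG E[(a & q) U ~q]) = {n0, n3, n4, n5, n6}, so the formula holds at n0.

Yes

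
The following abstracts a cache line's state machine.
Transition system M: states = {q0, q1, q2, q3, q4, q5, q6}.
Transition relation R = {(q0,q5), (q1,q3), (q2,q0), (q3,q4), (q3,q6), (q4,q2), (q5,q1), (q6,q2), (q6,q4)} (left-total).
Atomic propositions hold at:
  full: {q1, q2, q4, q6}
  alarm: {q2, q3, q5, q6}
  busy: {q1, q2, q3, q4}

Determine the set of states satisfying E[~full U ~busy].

Sat(~full) = {q0, q3, q5}
Sat(~busy) = {q0, q5, q6}
E[~full U ~busy]: least fixpoint, start Z0 = Sat(~busy) = {q0, q5, q6}, add states in Sat(~full) with some successor in Z. Z1 = {q0, q3, q5, q6}; fixed.
Sat(E[~full U ~busy]) = {q0, q3, q5, q6}

{q0, q3, q5, q6}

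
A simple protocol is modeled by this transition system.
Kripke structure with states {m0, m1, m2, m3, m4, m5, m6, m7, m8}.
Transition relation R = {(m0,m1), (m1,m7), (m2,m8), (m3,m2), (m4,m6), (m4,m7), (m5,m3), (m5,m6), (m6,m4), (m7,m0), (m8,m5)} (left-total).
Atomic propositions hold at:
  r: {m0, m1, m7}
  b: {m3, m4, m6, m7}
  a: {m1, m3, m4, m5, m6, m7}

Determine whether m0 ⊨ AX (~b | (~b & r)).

Yes

Sat(~b) = {m0, m1, m2, m5, m8}
Sat(~b & r) = {m0, m1}
Sat(~b | (~b & r)) = {m0, m1, m2, m5, m8}
Sat(AX (~b | (~b & r))) = {s : every successor in {m0, m1, m2, m5, m8}} = {m0, m2, m3, m7, m8}
m0 ∈ Sat(AX (~b | (~b & r))) = {m0, m2, m3, m7, m8}, so the formula holds at m0.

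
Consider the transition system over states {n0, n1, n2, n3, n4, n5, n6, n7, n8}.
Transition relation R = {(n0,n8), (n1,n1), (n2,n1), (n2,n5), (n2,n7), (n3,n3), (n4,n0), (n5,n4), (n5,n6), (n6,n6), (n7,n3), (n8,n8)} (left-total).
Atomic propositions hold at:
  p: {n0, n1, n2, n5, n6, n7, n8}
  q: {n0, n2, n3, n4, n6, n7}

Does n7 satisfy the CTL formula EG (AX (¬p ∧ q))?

Yes

Sat(¬p) = {n3, n4}
Sat(¬p ∧ q) = {n3, n4}
Sat(AX (¬p ∧ q)) = {s : every successor in {n3, n4}} = {n3, n7}
EG (AX (¬p ∧ q)): greatest fixpoint, start Z0 = {n3, n7}, keep only states in Sat with some successor in Z. Already a fixed point.
Sat(EG (AX (¬p ∧ q))) = {n3, n7}
n7 ∈ Sat(EG (AX (¬p ∧ q))) = {n3, n7}, so the formula holds at n7.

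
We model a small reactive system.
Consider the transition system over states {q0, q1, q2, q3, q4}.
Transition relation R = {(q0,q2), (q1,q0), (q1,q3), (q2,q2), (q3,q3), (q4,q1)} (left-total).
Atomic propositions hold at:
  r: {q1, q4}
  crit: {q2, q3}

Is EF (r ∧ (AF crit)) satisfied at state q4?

Yes

AF crit: least fixpoint, start Z0 = {q2, q3}, add states with every successor in Z. Z1 = {q0, q2, q3}; Z2 = {q0, q1, q2, q3}; Z3 = {q0, q1, q2, q3, q4}; fixed.
Sat(AF crit) = {q0, q1, q2, q3, q4}
Sat(r ∧ (AF crit)) = {q1, q4}
EF (r ∧ (AF crit)): least fixpoint, start Z0 = {q1, q4}, add states with some successor in Z. Already a fixed point.
Sat(EF (r ∧ (AF crit))) = {q1, q4}
q4 ∈ Sat(EF (r ∧ (AF crit))) = {q1, q4}, so the formula holds at q4.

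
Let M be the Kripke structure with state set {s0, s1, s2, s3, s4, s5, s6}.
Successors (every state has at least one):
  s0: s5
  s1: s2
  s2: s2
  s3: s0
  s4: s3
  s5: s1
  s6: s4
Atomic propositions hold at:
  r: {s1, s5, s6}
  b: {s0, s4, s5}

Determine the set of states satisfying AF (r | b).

Sat(r | b) = {s0, s1, s4, s5, s6}
AF (r | b): least fixpoint, start Z0 = {s0, s1, s4, s5, s6}, add states with every successor in Z. Z1 = {s0, s1, s3, s4, s5, s6}; fixed.
Sat(AF (r | b)) = {s0, s1, s3, s4, s5, s6}

{s0, s1, s3, s4, s5, s6}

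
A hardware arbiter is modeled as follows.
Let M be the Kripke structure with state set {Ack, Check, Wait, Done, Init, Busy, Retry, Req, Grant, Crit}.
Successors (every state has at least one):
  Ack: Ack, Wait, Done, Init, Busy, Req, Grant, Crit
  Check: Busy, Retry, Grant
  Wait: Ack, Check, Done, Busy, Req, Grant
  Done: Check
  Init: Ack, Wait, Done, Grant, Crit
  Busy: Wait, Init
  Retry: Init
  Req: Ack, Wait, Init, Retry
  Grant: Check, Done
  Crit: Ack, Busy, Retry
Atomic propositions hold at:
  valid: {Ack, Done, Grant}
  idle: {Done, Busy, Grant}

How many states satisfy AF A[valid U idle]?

A[valid U idle]: least fixpoint, start Z0 = Sat(idle) = {Done, Busy, Grant}, add states in Sat(valid) with every successor in Z. Already a fixed point.
Sat(A[valid U idle]) = {Done, Busy, Grant}
AF A[valid U idle]: least fixpoint, start Z0 = {Done, Busy, Grant}, add states with every successor in Z. Already a fixed point.
Sat(AF A[valid U idle]) = {Done, Busy, Grant}
|Sat(AF A[valid U idle])| = |{Done, Busy, Grant}| = 3.

3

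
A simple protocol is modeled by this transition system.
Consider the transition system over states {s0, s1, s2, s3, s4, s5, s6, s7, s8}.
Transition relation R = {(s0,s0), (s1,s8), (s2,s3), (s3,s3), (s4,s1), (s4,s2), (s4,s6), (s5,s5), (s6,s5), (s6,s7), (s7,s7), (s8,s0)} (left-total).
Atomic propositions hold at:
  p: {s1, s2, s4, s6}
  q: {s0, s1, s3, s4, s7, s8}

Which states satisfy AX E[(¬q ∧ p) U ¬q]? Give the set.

Sat(¬q) = {s2, s5, s6}
Sat(¬q ∧ p) = {s2, s6}
E[(¬q ∧ p) U ¬q]: least fixpoint, start Z0 = Sat(¬q) = {s2, s5, s6}, add states in Sat(¬q ∧ p) with some successor in Z. Already a fixed point.
Sat(E[(¬q ∧ p) U ¬q]) = {s2, s5, s6}
Sat(AX E[(¬q ∧ p) U ¬q]) = {s : every successor in {s2, s5, s6}} = {s5}

{s5}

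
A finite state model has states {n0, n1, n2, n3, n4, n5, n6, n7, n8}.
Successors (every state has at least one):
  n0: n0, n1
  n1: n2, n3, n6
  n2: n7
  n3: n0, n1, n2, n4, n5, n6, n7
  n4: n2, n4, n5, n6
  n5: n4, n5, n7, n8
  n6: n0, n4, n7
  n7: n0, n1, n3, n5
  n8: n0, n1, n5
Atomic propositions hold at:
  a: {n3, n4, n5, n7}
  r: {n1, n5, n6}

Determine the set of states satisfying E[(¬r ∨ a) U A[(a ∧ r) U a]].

{n2, n3, n4, n5, n7, n8}

Sat(¬r) = {n0, n2, n3, n4, n7, n8}
Sat(¬r ∨ a) = {n0, n2, n3, n4, n5, n7, n8}
Sat(a ∧ r) = {n5}
A[(a ∧ r) U a]: least fixpoint, start Z0 = Sat(a) = {n3, n4, n5, n7}, add states in Sat(a ∧ r) with every successor in Z. Already a fixed point.
Sat(A[(a ∧ r) U a]) = {n3, n4, n5, n7}
E[(¬r ∨ a) U A[(a ∧ r) U a]]: least fixpoint, start Z0 = Sat(A[(a ∧ r) U a]) = {n3, n4, n5, n7}, add states in Sat(¬r ∨ a) with some successor in Z. Z1 = {n2, n3, n4, n5, n7, n8}; fixed.
Sat(E[(¬r ∨ a) U A[(a ∧ r) U a]]) = {n2, n3, n4, n5, n7, n8}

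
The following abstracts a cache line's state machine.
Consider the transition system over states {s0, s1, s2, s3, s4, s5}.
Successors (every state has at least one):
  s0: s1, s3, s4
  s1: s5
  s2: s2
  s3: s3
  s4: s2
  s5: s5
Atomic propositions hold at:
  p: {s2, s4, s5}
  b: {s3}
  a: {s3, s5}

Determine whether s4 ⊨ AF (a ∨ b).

Sat(a ∨ b) = {s3, s5}
AF (a ∨ b): least fixpoint, start Z0 = {s3, s5}, add states with every successor in Z. Z1 = {s1, s3, s5}; fixed.
Sat(AF (a ∨ b)) = {s1, s3, s5}
s4 ∉ Sat(AF (a ∨ b)) = {s1, s3, s5}, so the formula does not hold at s4.

No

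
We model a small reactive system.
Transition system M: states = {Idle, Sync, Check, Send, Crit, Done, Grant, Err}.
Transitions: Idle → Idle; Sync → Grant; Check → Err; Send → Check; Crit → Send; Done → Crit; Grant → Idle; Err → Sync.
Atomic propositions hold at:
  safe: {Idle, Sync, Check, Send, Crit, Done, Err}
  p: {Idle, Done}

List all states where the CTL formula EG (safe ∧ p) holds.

Sat(safe ∧ p) = {Idle, Done}
EG (safe ∧ p): greatest fixpoint, start Z0 = {Idle, Done}, keep only states in Sat with some successor in Z. Z1 = {Idle}; fixed.
Sat(EG (safe ∧ p)) = {Idle}

{Idle}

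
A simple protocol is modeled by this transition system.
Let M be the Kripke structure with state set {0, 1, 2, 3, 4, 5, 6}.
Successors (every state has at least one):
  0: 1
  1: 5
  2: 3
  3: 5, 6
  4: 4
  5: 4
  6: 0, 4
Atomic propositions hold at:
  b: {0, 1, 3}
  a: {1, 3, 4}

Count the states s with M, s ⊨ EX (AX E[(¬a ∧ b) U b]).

1

Sat(¬a) = {0, 2, 5, 6}
Sat(¬a ∧ b) = {0}
E[(¬a ∧ b) U b]: least fixpoint, start Z0 = Sat(b) = {0, 1, 3}, add states in Sat(¬a ∧ b) with some successor in Z. Already a fixed point.
Sat(E[(¬a ∧ b) U b]) = {0, 1, 3}
Sat(AX E[(¬a ∧ b) U b]) = {s : every successor in {0, 1, 3}} = {0, 2}
Sat(EX (AX E[(¬a ∧ b) U b])) = {s : some successor in {0, 2}} = {6}
|Sat(EX (AX E[(¬a ∧ b) U b]))| = |{6}| = 1.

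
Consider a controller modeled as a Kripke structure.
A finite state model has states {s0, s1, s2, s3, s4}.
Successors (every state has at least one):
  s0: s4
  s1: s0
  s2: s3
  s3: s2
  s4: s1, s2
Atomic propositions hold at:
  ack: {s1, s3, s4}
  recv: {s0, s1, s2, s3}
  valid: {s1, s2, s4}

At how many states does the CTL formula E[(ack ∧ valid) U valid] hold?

Sat(ack ∧ valid) = {s1, s4}
E[(ack ∧ valid) U valid]: least fixpoint, start Z0 = Sat(valid) = {s1, s2, s4}, add states in Sat(ack ∧ valid) with some successor in Z. Already a fixed point.
Sat(E[(ack ∧ valid) U valid]) = {s1, s2, s4}
|Sat(E[(ack ∧ valid) U valid])| = |{s1, s2, s4}| = 3.

3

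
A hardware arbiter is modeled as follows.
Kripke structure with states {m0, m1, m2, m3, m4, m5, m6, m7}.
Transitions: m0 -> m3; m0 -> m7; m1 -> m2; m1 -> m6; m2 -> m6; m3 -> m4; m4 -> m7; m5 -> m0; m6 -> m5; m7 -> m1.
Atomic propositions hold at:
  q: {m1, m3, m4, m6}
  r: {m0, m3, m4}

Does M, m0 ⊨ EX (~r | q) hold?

Yes

Sat(~r) = {m1, m2, m5, m6, m7}
Sat(~r | q) = {m1, m2, m3, m4, m5, m6, m7}
Sat(EX (~r | q)) = {s : some successor in {m1, m2, m3, m4, m5, m6, m7}} = {m0, m1, m2, m3, m4, m6, m7}
m0 ∈ Sat(EX (~r | q)) = {m0, m1, m2, m3, m4, m6, m7}, so the formula holds at m0.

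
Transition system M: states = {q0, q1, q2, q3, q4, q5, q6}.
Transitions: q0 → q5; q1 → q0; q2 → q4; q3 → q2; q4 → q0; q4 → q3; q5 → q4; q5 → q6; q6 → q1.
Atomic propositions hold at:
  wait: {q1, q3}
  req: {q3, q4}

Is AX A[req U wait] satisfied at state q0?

No

A[req U wait]: least fixpoint, start Z0 = Sat(wait) = {q1, q3}, add states in Sat(req) with every successor in Z. Already a fixed point.
Sat(A[req U wait]) = {q1, q3}
Sat(AX A[req U wait]) = {s : every successor in {q1, q3}} = {q6}
q0 ∉ Sat(AX A[req U wait]) = {q6}, so the formula does not hold at q0.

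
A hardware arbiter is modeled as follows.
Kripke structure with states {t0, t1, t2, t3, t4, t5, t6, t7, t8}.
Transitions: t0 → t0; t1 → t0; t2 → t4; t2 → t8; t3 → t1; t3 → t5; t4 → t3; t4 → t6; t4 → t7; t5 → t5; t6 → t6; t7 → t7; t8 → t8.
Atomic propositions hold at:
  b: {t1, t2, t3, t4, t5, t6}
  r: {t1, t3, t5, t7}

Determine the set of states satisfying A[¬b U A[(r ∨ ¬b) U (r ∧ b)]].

{t1, t3, t5}

Sat(¬b) = {t0, t7, t8}
Sat(r ∨ ¬b) = {t0, t1, t3, t5, t7, t8}
Sat(r ∧ b) = {t1, t3, t5}
A[(r ∨ ¬b) U (r ∧ b)]: least fixpoint, start Z0 = Sat((r ∧ b)) = {t1, t3, t5}, add states in Sat(r ∨ ¬b) with every successor in Z. Already a fixed point.
Sat(A[(r ∨ ¬b) U (r ∧ b)]) = {t1, t3, t5}
A[¬b U A[(r ∨ ¬b) U (r ∧ b)]]: least fixpoint, start Z0 = Sat(A[(r ∨ ¬b) U (r ∧ b)]) = {t1, t3, t5}, add states in Sat(¬b) with every successor in Z. Already a fixed point.
Sat(A[¬b U A[(r ∨ ¬b) U (r ∧ b)]]) = {t1, t3, t5}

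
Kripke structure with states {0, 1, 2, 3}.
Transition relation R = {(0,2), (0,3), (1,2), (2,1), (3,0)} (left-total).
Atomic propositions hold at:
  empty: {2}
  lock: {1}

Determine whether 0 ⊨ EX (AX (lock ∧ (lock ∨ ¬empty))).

Sat(¬empty) = {0, 1, 3}
Sat(lock ∨ ¬empty) = {0, 1, 3}
Sat(lock ∧ (lock ∨ ¬empty)) = {1}
Sat(AX (lock ∧ (lock ∨ ¬empty))) = {s : every successor in {1}} = {2}
Sat(EX (AX (lock ∧ (lock ∨ ¬empty)))) = {s : some successor in {2}} = {0, 1}
0 ∈ Sat(EX (AX (lock ∧ (lock ∨ ¬empty)))) = {0, 1}, so the formula holds at 0.

Yes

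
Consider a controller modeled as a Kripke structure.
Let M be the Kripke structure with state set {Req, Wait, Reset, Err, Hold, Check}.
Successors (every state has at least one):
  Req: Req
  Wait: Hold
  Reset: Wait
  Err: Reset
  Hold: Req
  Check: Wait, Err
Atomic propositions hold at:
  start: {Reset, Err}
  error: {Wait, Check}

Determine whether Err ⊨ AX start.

Sat(AX start) = {s : every successor in {Reset, Err}} = {Err}
Err ∈ Sat(AX start) = {Err}, so the formula holds at Err.

Yes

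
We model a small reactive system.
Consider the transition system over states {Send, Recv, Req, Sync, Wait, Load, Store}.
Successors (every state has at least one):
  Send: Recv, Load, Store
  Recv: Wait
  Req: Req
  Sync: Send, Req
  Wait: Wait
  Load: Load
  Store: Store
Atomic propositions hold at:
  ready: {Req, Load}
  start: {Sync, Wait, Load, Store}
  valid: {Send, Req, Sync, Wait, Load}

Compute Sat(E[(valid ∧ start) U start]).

{Sync, Wait, Load, Store}

Sat(valid ∧ start) = {Sync, Wait, Load}
E[(valid ∧ start) U start]: least fixpoint, start Z0 = Sat(start) = {Sync, Wait, Load, Store}, add states in Sat(valid ∧ start) with some successor in Z. Already a fixed point.
Sat(E[(valid ∧ start) U start]) = {Sync, Wait, Load, Store}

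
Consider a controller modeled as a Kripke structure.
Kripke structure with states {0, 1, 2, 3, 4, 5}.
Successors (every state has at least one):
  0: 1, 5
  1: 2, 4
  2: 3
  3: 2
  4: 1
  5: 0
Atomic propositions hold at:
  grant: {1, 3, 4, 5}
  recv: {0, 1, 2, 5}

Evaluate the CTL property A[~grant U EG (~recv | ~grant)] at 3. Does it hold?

Sat(~grant) = {0, 2}
Sat(~recv) = {3, 4}
Sat(~recv | ~grant) = {0, 2, 3, 4}
EG (~recv | ~grant): greatest fixpoint, start Z0 = {0, 2, 3, 4}, keep only states in Sat with some successor in Z. Z1 = {2, 3}; fixed.
Sat(EG (~recv | ~grant)) = {2, 3}
A[~grant U EG (~recv | ~grant)]: least fixpoint, start Z0 = Sat(EG (~recv | ~grant)) = {2, 3}, add states in Sat(~grant) with every successor in Z. Already a fixed point.
Sat(A[~grant U EG (~recv | ~grant)]) = {2, 3}
3 ∈ Sat(A[~grant U EG (~recv | ~grant)]) = {2, 3}, so the formula holds at 3.

Yes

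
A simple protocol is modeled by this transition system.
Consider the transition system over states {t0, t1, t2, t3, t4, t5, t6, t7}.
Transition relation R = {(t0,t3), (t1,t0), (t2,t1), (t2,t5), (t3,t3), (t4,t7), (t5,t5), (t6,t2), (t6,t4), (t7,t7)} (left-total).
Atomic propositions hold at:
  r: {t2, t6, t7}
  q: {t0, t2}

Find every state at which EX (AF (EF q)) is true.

EF q: least fixpoint, start Z0 = {t0, t2}, add states with some successor in Z. Z1 = {t0, t1, t2, t6}; fixed.
Sat(EF q) = {t0, t1, t2, t6}
AF (EF q): least fixpoint, start Z0 = {t0, t1, t2, t6}, add states with every successor in Z. Already a fixed point.
Sat(AF (EF q)) = {t0, t1, t2, t6}
Sat(EX (AF (EF q))) = {s : some successor in {t0, t1, t2, t6}} = {t1, t2, t6}

{t1, t2, t6}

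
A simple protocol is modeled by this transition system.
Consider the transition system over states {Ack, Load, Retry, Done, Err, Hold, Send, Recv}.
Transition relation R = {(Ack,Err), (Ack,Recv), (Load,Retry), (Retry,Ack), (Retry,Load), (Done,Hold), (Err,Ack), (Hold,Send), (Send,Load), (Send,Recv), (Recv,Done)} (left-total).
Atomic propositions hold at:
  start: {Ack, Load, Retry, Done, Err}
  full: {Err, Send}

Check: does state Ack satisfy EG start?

EG start: greatest fixpoint, start Z0 = {Ack, Load, Retry, Done, Err}, keep only states in Sat with some successor in Z. Z1 = {Ack, Load, Retry, Err}; fixed.
Sat(EG start) = {Ack, Load, Retry, Err}
Ack ∈ Sat(EG start) = {Ack, Load, Retry, Err}, so the formula holds at Ack.

Yes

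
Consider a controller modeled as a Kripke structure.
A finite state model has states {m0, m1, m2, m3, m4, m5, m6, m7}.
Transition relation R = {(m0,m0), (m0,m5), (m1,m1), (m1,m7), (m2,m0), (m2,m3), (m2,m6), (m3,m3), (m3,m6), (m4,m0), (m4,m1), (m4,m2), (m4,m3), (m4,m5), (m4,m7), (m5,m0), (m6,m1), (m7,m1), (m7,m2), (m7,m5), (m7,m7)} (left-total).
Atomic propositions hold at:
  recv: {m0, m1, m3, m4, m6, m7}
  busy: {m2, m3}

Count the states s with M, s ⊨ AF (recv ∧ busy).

1

Sat(recv ∧ busy) = {m3}
AF (recv ∧ busy): least fixpoint, start Z0 = {m3}, add states with every successor in Z. Already a fixed point.
Sat(AF (recv ∧ busy)) = {m3}
|Sat(AF (recv ∧ busy))| = |{m3}| = 1.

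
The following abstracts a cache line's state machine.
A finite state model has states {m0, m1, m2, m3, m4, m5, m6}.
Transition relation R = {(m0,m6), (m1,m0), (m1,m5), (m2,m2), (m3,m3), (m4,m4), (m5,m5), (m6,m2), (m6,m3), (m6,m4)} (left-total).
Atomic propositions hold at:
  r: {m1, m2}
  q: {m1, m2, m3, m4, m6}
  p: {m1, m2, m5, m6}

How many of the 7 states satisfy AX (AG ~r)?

Sat(~r) = {m0, m3, m4, m5, m6}
AG ~r: greatest fixpoint, start Z0 = {m0, m3, m4, m5, m6}, keep only states in Sat with every successor in Z. Z1 = {m0, m3, m4, m5}; Z2 = {m3, m4, m5}; fixed.
Sat(AG ~r) = {m3, m4, m5}
Sat(AX (AG ~r)) = {s : every successor in {m3, m4, m5}} = {m3, m4, m5}
|Sat(AX (AG ~r))| = |{m3, m4, m5}| = 3.

3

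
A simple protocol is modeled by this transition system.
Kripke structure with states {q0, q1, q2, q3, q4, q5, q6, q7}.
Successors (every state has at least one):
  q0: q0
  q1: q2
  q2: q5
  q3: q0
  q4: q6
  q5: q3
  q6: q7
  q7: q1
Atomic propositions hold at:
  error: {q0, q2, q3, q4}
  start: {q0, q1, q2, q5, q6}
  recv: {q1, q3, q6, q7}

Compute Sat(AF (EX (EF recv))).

{q1, q2, q4, q5, q6, q7}

EF recv: least fixpoint, start Z0 = {q1, q3, q6, q7}, add states with some successor in Z. Z1 = {q1, q3, q4, q5, q6, q7}; Z2 = {q1, q2, q3, q4, q5, q6, q7}; fixed.
Sat(EF recv) = {q1, q2, q3, q4, q5, q6, q7}
Sat(EX (EF recv)) = {s : some successor in {q1, q2, q3, q4, q5, q6, q7}} = {q1, q2, q4, q5, q6, q7}
AF (EX (EF recv)): least fixpoint, start Z0 = {q1, q2, q4, q5, q6, q7}, add states with every successor in Z. Already a fixed point.
Sat(AF (EX (EF recv))) = {q1, q2, q4, q5, q6, q7}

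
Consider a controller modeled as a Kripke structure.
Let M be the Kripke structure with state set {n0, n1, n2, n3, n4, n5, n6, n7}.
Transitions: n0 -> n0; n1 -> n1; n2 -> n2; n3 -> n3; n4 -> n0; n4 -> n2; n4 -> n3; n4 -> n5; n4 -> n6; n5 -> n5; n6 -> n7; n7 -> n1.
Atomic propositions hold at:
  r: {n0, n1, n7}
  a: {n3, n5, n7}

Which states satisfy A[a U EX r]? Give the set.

{n0, n1, n4, n6, n7}

Sat(EX r) = {s : some successor in {n0, n1, n7}} = {n0, n1, n4, n6, n7}
A[a U EX r]: least fixpoint, start Z0 = Sat(EX r) = {n0, n1, n4, n6, n7}, add states in Sat(a) with every successor in Z. Already a fixed point.
Sat(A[a U EX r]) = {n0, n1, n4, n6, n7}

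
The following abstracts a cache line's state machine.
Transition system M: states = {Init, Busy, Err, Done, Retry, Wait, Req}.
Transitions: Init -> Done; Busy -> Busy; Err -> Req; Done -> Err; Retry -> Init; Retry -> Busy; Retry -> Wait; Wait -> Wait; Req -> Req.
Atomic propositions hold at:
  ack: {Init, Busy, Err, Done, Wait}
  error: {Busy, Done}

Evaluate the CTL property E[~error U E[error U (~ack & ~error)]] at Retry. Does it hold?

Yes

Sat(~error) = {Init, Err, Retry, Wait, Req}
Sat(~ack) = {Retry, Req}
Sat(~ack & ~error) = {Retry, Req}
E[error U (~ack & ~error)]: least fixpoint, start Z0 = Sat((~ack & ~error)) = {Retry, Req}, add states in Sat(error) with some successor in Z. Already a fixed point.
Sat(E[error U (~ack & ~error)]) = {Retry, Req}
E[~error U E[error U (~ack & ~error)]]: least fixpoint, start Z0 = Sat(E[error U (~ack & ~error)]) = {Retry, Req}, add states in Sat(~error) with some successor in Z. Z1 = {Err, Retry, Req}; fixed.
Sat(E[~error U E[error U (~ack & ~error)]]) = {Err, Retry, Req}
Retry ∈ Sat(E[~error U E[error U (~ack & ~error)]]) = {Err, Retry, Req}, so the formula holds at Retry.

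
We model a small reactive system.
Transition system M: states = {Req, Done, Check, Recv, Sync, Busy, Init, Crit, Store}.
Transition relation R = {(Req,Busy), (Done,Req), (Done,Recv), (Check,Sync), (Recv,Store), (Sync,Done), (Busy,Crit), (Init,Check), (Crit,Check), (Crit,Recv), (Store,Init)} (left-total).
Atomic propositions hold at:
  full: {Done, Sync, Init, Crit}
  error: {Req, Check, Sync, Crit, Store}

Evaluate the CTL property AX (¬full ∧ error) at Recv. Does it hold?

Yes

Sat(¬full) = {Req, Check, Recv, Busy, Store}
Sat(¬full ∧ error) = {Req, Check, Store}
Sat(AX (¬full ∧ error)) = {s : every successor in {Req, Check, Store}} = {Recv, Init}
Recv ∈ Sat(AX (¬full ∧ error)) = {Recv, Init}, so the formula holds at Recv.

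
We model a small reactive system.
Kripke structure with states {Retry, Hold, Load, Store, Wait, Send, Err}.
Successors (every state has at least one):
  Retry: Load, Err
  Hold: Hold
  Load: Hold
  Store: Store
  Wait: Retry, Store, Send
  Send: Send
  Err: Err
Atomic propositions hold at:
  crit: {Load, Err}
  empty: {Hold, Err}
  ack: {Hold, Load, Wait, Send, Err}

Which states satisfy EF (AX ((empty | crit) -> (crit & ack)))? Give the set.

{Retry, Store, Wait, Send, Err}

Sat(empty | crit) = {Hold, Load, Err}
Sat(crit & ack) = {Load, Err}
Sat((empty | crit) -> (crit & ack)) = {Retry, Load, Store, Wait, Send, Err}
Sat(AX ((empty | crit) -> (crit & ack))) = {s : every successor in {Retry, Load, Store, Wait, Send, Err}} = {Retry, Store, Wait, Send, Err}
EF (AX ((empty | crit) -> (crit & ack))): least fixpoint, start Z0 = {Retry, Store, Wait, Send, Err}, add states with some successor in Z. Already a fixed point.
Sat(EF (AX ((empty | crit) -> (crit & ack)))) = {Retry, Store, Wait, Send, Err}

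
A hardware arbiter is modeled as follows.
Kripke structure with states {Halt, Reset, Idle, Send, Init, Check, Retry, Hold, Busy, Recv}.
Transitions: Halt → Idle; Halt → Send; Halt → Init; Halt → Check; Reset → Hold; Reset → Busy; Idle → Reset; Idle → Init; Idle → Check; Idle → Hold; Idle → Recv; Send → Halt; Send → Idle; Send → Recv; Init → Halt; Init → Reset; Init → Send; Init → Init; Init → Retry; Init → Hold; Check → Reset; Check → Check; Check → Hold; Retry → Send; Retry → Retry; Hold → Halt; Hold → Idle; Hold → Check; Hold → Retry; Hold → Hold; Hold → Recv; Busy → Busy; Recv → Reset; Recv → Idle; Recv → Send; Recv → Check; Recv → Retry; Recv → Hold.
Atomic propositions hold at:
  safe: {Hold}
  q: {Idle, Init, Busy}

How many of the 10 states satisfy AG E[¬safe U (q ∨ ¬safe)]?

Sat(¬safe) = {Halt, Reset, Idle, Send, Init, Check, Retry, Busy, Recv}
Sat(q ∨ ¬safe) = {Halt, Reset, Idle, Send, Init, Check, Retry, Busy, Recv}
E[¬safe U (q ∨ ¬safe)]: least fixpoint, start Z0 = Sat((q ∨ ¬safe)) = {Halt, Reset, Idle, Send, Init, Check, Retry, Busy, Recv}, add states in Sat(¬safe) with some successor in Z. Already a fixed point.
Sat(E[¬safe U (q ∨ ¬safe)]) = {Halt, Reset, Idle, Send, Init, Check, Retry, Busy, Recv}
AG E[¬safe U (q ∨ ¬safe)]: greatest fixpoint, start Z0 = {Halt, Reset, Idle, Send, Init, Check, Retry, Busy, Recv}, keep only states in Sat with every successor in Z. Z1 = {Halt, Send, Retry, Busy}; Z2 = {Retry, Busy}; Z3 = {Busy}; fixed.
Sat(AG E[¬safe U (q ∨ ¬safe)]) = {Busy}
|Sat(AG E[¬safe U (q ∨ ¬safe)])| = |{Busy}| = 1.

1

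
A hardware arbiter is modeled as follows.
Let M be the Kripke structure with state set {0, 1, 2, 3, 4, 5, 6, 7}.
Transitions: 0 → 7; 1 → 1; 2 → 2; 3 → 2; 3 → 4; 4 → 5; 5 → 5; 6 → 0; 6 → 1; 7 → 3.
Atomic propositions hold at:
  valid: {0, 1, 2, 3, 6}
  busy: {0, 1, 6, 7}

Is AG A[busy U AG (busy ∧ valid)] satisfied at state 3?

Sat(busy ∧ valid) = {0, 1, 6}
AG (busy ∧ valid): greatest fixpoint, start Z0 = {0, 1, 6}, keep only states in Sat with every successor in Z. Z1 = {1, 6}; Z2 = {1}; fixed.
Sat(AG (busy ∧ valid)) = {1}
A[busy U AG (busy ∧ valid)]: least fixpoint, start Z0 = Sat(AG (busy ∧ valid)) = {1}, add states in Sat(busy) with every successor in Z. Already a fixed point.
Sat(A[busy U AG (busy ∧ valid)]) = {1}
AG A[busy U AG (busy ∧ valid)]: greatest fixpoint, start Z0 = {1}, keep only states in Sat with every successor in Z. Already a fixed point.
Sat(AG A[busy U AG (busy ∧ valid)]) = {1}
3 ∉ Sat(AG A[busy U AG (busy ∧ valid)]) = {1}, so the formula does not hold at 3.

No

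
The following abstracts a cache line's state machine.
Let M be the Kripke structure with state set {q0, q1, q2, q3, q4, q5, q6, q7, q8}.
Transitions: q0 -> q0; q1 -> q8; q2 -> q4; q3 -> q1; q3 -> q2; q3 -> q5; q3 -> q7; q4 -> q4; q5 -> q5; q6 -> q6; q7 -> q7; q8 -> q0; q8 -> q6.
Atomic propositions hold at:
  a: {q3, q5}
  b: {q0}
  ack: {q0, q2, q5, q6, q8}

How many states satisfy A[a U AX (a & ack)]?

1

Sat(a & ack) = {q5}
Sat(AX (a & ack)) = {s : every successor in {q5}} = {q5}
A[a U AX (a & ack)]: least fixpoint, start Z0 = Sat(AX (a & ack)) = {q5}, add states in Sat(a) with every successor in Z. Already a fixed point.
Sat(A[a U AX (a & ack)]) = {q5}
|Sat(A[a U AX (a & ack)])| = |{q5}| = 1.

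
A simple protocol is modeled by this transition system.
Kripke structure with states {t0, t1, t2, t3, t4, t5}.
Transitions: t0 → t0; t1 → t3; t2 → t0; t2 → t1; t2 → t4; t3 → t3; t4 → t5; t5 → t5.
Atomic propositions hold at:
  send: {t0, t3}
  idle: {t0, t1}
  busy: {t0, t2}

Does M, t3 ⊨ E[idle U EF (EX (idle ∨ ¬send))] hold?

No

Sat(¬send) = {t1, t2, t4, t5}
Sat(idle ∨ ¬send) = {t0, t1, t2, t4, t5}
Sat(EX (idle ∨ ¬send)) = {s : some successor in {t0, t1, t2, t4, t5}} = {t0, t2, t4, t5}
EF (EX (idle ∨ ¬send)): least fixpoint, start Z0 = {t0, t2, t4, t5}, add states with some successor in Z. Already a fixed point.
Sat(EF (EX (idle ∨ ¬send))) = {t0, t2, t4, t5}
E[idle U EF (EX (idle ∨ ¬send))]: least fixpoint, start Z0 = Sat(EF (EX (idle ∨ ¬send))) = {t0, t2, t4, t5}, add states in Sat(idle) with some successor in Z. Already a fixed point.
Sat(E[idle U EF (EX (idle ∨ ¬send))]) = {t0, t2, t4, t5}
t3 ∉ Sat(E[idle U EF (EX (idle ∨ ¬send))]) = {t0, t2, t4, t5}, so the formula does not hold at t3.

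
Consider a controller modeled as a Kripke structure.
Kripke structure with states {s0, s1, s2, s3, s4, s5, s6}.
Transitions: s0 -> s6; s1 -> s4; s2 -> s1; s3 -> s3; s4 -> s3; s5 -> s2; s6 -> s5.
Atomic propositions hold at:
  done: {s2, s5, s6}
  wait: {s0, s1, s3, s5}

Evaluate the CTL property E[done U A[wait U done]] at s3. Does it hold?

No

A[wait U done]: least fixpoint, start Z0 = Sat(done) = {s2, s5, s6}, add states in Sat(wait) with every successor in Z. Z1 = {s0, s2, s5, s6}; fixed.
Sat(A[wait U done]) = {s0, s2, s5, s6}
E[done U A[wait U done]]: least fixpoint, start Z0 = Sat(A[wait U done]) = {s0, s2, s5, s6}, add states in Sat(done) with some successor in Z. Already a fixed point.
Sat(E[done U A[wait U done]]) = {s0, s2, s5, s6}
s3 ∉ Sat(E[done U A[wait U done]]) = {s0, s2, s5, s6}, so the formula does not hold at s3.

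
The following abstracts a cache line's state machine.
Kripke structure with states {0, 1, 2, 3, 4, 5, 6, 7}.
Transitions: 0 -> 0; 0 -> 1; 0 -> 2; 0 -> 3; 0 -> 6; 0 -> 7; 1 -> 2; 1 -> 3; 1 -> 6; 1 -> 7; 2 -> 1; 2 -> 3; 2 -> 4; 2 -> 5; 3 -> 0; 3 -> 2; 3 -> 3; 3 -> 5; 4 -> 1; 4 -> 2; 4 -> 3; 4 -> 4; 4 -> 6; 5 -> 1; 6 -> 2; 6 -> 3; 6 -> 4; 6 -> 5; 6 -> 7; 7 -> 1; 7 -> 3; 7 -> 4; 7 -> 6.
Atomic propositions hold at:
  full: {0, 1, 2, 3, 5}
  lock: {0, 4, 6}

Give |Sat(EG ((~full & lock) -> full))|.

Sat(~full) = {4, 6, 7}
Sat(~full & lock) = {4, 6}
Sat((~full & lock) -> full) = {0, 1, 2, 3, 5, 7}
EG ((~full & lock) -> full): greatest fixpoint, start Z0 = {0, 1, 2, 3, 5, 7}, keep only states in Sat with some successor in Z. Already a fixed point.
Sat(EG ((~full & lock) -> full)) = {0, 1, 2, 3, 5, 7}
|Sat(EG ((~full & lock) -> full))| = |{0, 1, 2, 3, 5, 7}| = 6.

6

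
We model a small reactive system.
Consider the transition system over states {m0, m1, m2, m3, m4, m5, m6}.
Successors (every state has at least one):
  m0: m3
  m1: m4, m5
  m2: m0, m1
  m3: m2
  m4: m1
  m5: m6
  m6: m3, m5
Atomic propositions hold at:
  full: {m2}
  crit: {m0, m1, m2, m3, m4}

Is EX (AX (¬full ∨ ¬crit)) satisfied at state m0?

No

Sat(¬full) = {m0, m1, m3, m4, m5, m6}
Sat(¬crit) = {m5, m6}
Sat(¬full ∨ ¬crit) = {m0, m1, m3, m4, m5, m6}
Sat(AX (¬full ∨ ¬crit)) = {s : every successor in {m0, m1, m3, m4, m5, m6}} = {m0, m1, m2, m4, m5, m6}
Sat(EX (AX (¬full ∨ ¬crit))) = {s : some successor in {m0, m1, m2, m4, m5, m6}} = {m1, m2, m3, m4, m5, m6}
m0 ∉ Sat(EX (AX (¬full ∨ ¬crit))) = {m1, m2, m3, m4, m5, m6}, so the formula does not hold at m0.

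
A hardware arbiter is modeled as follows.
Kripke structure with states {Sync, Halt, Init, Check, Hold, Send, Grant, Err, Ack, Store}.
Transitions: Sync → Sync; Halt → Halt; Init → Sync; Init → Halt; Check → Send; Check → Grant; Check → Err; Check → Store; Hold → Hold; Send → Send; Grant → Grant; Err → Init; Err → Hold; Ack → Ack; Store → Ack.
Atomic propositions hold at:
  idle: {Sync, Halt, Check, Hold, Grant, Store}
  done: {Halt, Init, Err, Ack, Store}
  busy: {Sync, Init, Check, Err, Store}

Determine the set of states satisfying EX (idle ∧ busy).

Sat(idle ∧ busy) = {Sync, Check, Store}
Sat(EX (idle ∧ busy)) = {s : some successor in {Sync, Check, Store}} = {Sync, Init, Check}

{Sync, Init, Check}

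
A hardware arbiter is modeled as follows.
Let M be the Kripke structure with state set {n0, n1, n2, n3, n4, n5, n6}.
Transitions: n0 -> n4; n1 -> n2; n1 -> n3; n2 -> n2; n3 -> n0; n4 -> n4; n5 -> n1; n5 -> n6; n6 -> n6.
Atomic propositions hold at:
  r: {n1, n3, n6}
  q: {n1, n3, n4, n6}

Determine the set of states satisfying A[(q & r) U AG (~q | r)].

{n2, n6}

Sat(q & r) = {n1, n3, n6}
Sat(~q) = {n0, n2, n5}
Sat(~q | r) = {n0, n1, n2, n3, n5, n6}
AG (~q | r): greatest fixpoint, start Z0 = {n0, n1, n2, n3, n5, n6}, keep only states in Sat with every successor in Z. Z1 = {n1, n2, n3, n5, n6}; Z2 = {n1, n2, n5, n6}; Z3 = {n2, n5, n6}; Z4 = {n2, n6}; fixed.
Sat(AG (~q | r)) = {n2, n6}
A[(q & r) U AG (~q | r)]: least fixpoint, start Z0 = Sat(AG (~q | r)) = {n2, n6}, add states in Sat(q & r) with every successor in Z. Already a fixed point.
Sat(A[(q & r) U AG (~q | r)]) = {n2, n6}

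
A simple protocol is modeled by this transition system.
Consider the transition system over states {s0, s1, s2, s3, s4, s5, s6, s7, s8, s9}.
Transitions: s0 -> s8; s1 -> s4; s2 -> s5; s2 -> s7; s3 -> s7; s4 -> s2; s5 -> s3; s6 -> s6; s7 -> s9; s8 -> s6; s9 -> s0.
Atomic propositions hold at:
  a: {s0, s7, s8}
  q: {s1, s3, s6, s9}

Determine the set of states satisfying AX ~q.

{s0, s1, s2, s3, s4, s9}

Sat(~q) = {s0, s2, s4, s5, s7, s8}
Sat(AX ~q) = {s : every successor in {s0, s2, s4, s5, s7, s8}} = {s0, s1, s2, s3, s4, s9}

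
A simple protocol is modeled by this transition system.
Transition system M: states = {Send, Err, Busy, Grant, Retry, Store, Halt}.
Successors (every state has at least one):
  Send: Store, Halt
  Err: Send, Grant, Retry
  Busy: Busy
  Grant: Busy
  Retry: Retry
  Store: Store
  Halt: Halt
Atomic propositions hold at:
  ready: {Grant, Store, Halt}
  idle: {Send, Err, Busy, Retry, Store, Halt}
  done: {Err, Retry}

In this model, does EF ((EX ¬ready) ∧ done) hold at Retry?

Yes

Sat(¬ready) = {Send, Err, Busy, Retry}
Sat(EX ¬ready) = {s : some successor in {Send, Err, Busy, Retry}} = {Err, Busy, Grant, Retry}
Sat((EX ¬ready) ∧ done) = {Err, Retry}
EF ((EX ¬ready) ∧ done): least fixpoint, start Z0 = {Err, Retry}, add states with some successor in Z. Already a fixed point.
Sat(EF ((EX ¬ready) ∧ done)) = {Err, Retry}
Retry ∈ Sat(EF ((EX ¬ready) ∧ done)) = {Err, Retry}, so the formula holds at Retry.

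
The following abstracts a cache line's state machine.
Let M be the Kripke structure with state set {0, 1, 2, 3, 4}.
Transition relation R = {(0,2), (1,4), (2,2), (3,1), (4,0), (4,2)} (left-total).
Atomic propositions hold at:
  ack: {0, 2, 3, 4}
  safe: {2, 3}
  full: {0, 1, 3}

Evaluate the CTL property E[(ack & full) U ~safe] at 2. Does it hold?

Sat(ack & full) = {0, 3}
Sat(~safe) = {0, 1, 4}
E[(ack & full) U ~safe]: least fixpoint, start Z0 = Sat(~safe) = {0, 1, 4}, add states in Sat(ack & full) with some successor in Z. Z1 = {0, 1, 3, 4}; fixed.
Sat(E[(ack & full) U ~safe]) = {0, 1, 3, 4}
2 ∉ Sat(E[(ack & full) U ~safe]) = {0, 1, 3, 4}, so the formula does not hold at 2.

No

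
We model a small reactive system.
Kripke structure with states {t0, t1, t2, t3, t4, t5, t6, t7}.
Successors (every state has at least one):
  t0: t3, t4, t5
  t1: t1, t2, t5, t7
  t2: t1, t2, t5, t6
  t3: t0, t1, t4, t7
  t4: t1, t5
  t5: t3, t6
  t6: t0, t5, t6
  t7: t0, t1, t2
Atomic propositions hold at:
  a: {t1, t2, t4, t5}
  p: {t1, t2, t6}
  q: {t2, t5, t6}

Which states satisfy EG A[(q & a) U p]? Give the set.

Sat(q & a) = {t2, t5}
A[(q & a) U p]: least fixpoint, start Z0 = Sat(p) = {t1, t2, t6}, add states in Sat(q & a) with every successor in Z. Already a fixed point.
Sat(A[(q & a) U p]) = {t1, t2, t6}
EG A[(q & a) U p]: greatest fixpoint, start Z0 = {t1, t2, t6}, keep only states in Sat with some successor in Z. Already a fixed point.
Sat(EG A[(q & a) U p]) = {t1, t2, t6}

{t1, t2, t6}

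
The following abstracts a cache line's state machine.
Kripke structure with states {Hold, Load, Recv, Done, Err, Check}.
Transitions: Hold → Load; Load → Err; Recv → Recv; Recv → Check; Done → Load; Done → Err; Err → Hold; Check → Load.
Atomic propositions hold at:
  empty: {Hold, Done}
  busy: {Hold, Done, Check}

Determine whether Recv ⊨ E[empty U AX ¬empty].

Yes

Sat(¬empty) = {Load, Recv, Err, Check}
Sat(AX ¬empty) = {s : every successor in {Load, Recv, Err, Check}} = {Hold, Load, Recv, Done, Check}
E[empty U AX ¬empty]: least fixpoint, start Z0 = Sat(AX ¬empty) = {Hold, Load, Recv, Done, Check}, add states in Sat(empty) with some successor in Z. Already a fixed point.
Sat(E[empty U AX ¬empty]) = {Hold, Load, Recv, Done, Check}
Recv ∈ Sat(E[empty U AX ¬empty]) = {Hold, Load, Recv, Done, Check}, so the formula holds at Recv.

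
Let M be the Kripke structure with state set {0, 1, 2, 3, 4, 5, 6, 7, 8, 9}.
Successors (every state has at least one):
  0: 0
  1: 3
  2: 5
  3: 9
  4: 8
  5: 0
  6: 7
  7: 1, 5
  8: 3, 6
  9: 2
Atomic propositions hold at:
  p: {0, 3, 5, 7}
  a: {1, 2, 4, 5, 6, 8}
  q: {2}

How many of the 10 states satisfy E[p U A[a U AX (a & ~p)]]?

3

Sat(~p) = {1, 2, 4, 6, 8, 9}
Sat(a & ~p) = {1, 2, 4, 6, 8}
Sat(AX (a & ~p)) = {s : every successor in {1, 2, 4, 6, 8}} = {4, 9}
A[a U AX (a & ~p)]: least fixpoint, start Z0 = Sat(AX (a & ~p)) = {4, 9}, add states in Sat(a) with every successor in Z. Already a fixed point.
Sat(A[a U AX (a & ~p)]) = {4, 9}
E[p U A[a U AX (a & ~p)]]: least fixpoint, start Z0 = Sat(A[a U AX (a & ~p)]) = {4, 9}, add states in Sat(p) with some successor in Z. Z1 = {3, 4, 9}; fixed.
Sat(E[p U A[a U AX (a & ~p)]]) = {3, 4, 9}
|Sat(E[p U A[a U AX (a & ~p)]])| = |{3, 4, 9}| = 3.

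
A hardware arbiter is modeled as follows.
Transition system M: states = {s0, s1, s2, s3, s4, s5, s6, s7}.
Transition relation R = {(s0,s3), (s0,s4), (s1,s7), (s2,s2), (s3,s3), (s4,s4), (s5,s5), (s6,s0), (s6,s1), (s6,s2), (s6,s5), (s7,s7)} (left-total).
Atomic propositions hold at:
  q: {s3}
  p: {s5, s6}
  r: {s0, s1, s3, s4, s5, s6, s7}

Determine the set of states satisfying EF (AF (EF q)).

EF q: least fixpoint, start Z0 = {s3}, add states with some successor in Z. Z1 = {s0, s3}; Z2 = {s0, s3, s6}; fixed.
Sat(EF q) = {s0, s3, s6}
AF (EF q): least fixpoint, start Z0 = {s0, s3, s6}, add states with every successor in Z. Already a fixed point.
Sat(AF (EF q)) = {s0, s3, s6}
EF (AF (EF q)): least fixpoint, start Z0 = {s0, s3, s6}, add states with some successor in Z. Already a fixed point.
Sat(EF (AF (EF q))) = {s0, s3, s6}

{s0, s3, s6}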